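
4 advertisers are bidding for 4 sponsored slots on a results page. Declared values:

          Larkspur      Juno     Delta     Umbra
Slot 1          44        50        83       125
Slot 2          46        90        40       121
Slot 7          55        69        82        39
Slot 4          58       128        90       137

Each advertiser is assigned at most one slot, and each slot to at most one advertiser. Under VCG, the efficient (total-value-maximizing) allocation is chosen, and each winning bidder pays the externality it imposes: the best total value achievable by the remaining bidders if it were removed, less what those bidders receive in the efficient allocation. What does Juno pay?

Efficient allocation: Larkspur→Slot 7 ($55), Juno→Slot 4 ($128), Delta→Slot 1 ($83), Umbra→Slot 2 ($121); total welfare W = $387.
Juno receives Slot 4 at value $128, so the others get W − 128 = $259.
Without Juno: best allocation of the remaining 3 bidders over all 4 slots is Larkspur→Slot 7 ($55), Delta→Slot 1 ($83), Umbra→Slot 4 ($137), total $275.
VCG payment = (others' best without Juno) − (others' welfare with Juno) = 275 − 259 = $16.

Juno pays $16.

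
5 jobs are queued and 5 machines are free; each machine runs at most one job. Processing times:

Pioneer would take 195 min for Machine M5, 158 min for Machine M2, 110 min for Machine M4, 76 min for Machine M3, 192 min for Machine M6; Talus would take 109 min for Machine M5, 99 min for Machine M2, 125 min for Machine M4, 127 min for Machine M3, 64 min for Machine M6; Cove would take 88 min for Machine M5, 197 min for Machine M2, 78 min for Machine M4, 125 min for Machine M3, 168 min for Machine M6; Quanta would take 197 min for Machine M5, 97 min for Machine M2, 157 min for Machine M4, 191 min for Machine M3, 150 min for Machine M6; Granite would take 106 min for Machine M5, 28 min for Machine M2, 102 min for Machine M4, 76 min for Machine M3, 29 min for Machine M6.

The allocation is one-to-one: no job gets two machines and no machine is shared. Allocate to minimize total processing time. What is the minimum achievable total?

Optimal: Pioneer→Machine M3 (76 min), Talus→Machine M5 (109 min), Cove→Machine M4 (78 min), Quanta→Machine M2 (97 min), Granite→Machine M6 (29 min) — total 76+109+78+97+29 = 389 min.
Min-entry greedy (repeatedly take the single cheapest remaining cell) gives 443 min, worse by 54.
Next-best assignment: Pioneer→Machine M3, Talus→Machine M6, Cove→Machine M5, Quanta→Machine M4, Granite→Machine M2 = 413 min.
Every other assignment is strictly worse.

Minimum total: 389 min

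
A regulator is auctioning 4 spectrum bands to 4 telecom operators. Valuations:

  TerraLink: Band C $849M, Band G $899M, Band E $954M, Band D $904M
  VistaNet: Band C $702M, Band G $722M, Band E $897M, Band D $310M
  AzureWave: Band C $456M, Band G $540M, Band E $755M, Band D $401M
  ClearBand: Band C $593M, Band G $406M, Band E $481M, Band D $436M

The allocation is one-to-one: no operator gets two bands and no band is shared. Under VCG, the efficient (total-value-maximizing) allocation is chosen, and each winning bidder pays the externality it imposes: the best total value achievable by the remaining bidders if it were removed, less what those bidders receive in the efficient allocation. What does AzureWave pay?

AzureWave pays $175M.

Efficient allocation: TerraLink→Band D ($904M), VistaNet→Band G ($722M), AzureWave→Band E ($755M), ClearBand→Band C ($593M); total welfare W = $2974M.
AzureWave receives Band E at value $755M, so the others get W − 755 = $2219M.
Without AzureWave: best allocation of the remaining 3 bidders over all 4 bands is TerraLink→Band D ($904M), VistaNet→Band E ($897M), ClearBand→Band C ($593M), total $2394M.
VCG payment = (others' best without AzureWave) − (others' welfare with AzureWave) = 2394 − 2219 = $175M.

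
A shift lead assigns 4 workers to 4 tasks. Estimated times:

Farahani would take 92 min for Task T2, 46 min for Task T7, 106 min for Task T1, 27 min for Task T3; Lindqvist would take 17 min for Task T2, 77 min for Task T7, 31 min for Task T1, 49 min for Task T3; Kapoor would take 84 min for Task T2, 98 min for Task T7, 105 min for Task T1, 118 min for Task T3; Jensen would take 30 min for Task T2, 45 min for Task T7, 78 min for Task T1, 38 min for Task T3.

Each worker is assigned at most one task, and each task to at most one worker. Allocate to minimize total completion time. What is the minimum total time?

Optimal: Farahani→Task T3 (27 min), Lindqvist→Task T1 (31 min), Kapoor→Task T7 (98 min), Jensen→Task T2 (30 min) — total 27+31+98+30 = 186 min.
Column-greedy (each task in turn goes to its cheapest remaining worker) gives 194 min, worse by 8.

Min total: 186 min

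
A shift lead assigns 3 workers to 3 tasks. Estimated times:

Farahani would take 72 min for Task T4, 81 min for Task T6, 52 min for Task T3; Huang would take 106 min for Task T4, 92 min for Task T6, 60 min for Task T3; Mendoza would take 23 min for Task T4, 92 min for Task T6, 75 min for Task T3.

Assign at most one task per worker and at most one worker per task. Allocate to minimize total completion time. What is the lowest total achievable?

Minimum total: 164 min

Optimal: Farahani→Task T6 (81 min), Huang→Task T3 (60 min), Mendoza→Task T4 (23 min) — total 81+60+23 = 164 min.
Row-greedy (each worker in turn takes its cheapest remaining task) gives 167 min, worse by 3.
Checked against all permutations: 164 min is optimal.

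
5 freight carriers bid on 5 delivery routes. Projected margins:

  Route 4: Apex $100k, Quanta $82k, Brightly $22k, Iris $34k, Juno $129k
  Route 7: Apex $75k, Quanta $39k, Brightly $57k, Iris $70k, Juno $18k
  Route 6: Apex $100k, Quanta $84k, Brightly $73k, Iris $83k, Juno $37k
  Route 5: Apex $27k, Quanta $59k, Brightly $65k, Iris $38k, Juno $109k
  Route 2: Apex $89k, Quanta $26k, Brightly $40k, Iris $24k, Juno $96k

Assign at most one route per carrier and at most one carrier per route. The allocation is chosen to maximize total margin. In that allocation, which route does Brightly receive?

Brightly receives Route 5.

This is the linear assignment problem.
Optimal: Apex→Route 2 ($89k), Quanta→Route 6 ($84k), Brightly→Route 5 ($65k), Iris→Route 7 ($70k), Juno→Route 4 ($129k) — total 89+84+65+70+129 = $437k.
Column-greedy (each route in turn goes to its best remaining carrier) gives $377k, worse by 60.
No other one-to-one assignment exceeds $437k.
Brightly's own top route is Route 6 ($73k), but forcing Brightly→Route 6 and reassigning the rest optimally gives only $423k — worse by 14.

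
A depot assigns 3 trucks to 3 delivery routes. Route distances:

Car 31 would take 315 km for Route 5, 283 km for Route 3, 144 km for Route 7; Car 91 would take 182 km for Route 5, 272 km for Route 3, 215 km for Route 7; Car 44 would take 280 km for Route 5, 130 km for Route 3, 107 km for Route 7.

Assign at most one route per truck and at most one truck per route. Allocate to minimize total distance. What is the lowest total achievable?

Treat this as an assignment problem: match each truck to one route.
Optimal: Car 31→Route 7 (144 km), Car 91→Route 5 (182 km), Car 44→Route 3 (130 km) — total 144+182+130 = 456 km.
Min-entry greedy (repeatedly take the single cheapest remaining cell) gives 572 km, worse by 116.
Next-best assignment: Car 31→Route 3, Car 91→Route 5, Car 44→Route 7 = 572 km.
Every other assignment is strictly worse.

Min total: 456 km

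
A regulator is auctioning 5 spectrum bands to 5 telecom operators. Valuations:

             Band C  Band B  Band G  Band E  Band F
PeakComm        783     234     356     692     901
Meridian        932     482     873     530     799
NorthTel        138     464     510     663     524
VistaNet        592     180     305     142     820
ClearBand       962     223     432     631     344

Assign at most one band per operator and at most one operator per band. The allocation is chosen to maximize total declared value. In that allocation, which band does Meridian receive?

Meridian receives Band G.

Optimal: PeakComm→Band E ($692M), Meridian→Band G ($873M), NorthTel→Band B ($464M), VistaNet→Band F ($820M), ClearBand→Band C ($962M) — total 692+873+464+820+962 = $3811M.
Row-greedy (each operator in turn takes its best remaining band) gives $3024M, worse by 787.
Every other assignment is strictly worse.
Meridian's own top band is Band C ($932M), but forcing Meridian→Band C and reassigning the rest optimally gives only $3340M — worse by 471.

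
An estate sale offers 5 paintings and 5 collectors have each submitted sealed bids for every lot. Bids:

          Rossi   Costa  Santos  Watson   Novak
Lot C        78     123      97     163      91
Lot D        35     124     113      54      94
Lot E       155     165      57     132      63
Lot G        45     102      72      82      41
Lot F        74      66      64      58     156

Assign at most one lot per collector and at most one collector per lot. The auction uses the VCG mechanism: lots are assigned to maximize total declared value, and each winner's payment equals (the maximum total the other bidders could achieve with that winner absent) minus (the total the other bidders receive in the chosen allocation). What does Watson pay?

Efficient allocation: Rossi→Lot E ($155), Costa→Lot G ($102), Santos→Lot D ($113), Watson→Lot C ($163), Novak→Lot F ($156); total welfare W = $689.
Watson receives Lot C at value $163, so the others get W − 163 = $526.
Without Watson: best allocation of the remaining 4 bidders over all 5 lots is Rossi→Lot E ($155), Costa→Lot C ($123), Santos→Lot D ($113), Novak→Lot F ($156), total $547.
VCG payment = (others' best without Watson) − (others' welfare with Watson) = 547 − 526 = $21.

Watson pays $21.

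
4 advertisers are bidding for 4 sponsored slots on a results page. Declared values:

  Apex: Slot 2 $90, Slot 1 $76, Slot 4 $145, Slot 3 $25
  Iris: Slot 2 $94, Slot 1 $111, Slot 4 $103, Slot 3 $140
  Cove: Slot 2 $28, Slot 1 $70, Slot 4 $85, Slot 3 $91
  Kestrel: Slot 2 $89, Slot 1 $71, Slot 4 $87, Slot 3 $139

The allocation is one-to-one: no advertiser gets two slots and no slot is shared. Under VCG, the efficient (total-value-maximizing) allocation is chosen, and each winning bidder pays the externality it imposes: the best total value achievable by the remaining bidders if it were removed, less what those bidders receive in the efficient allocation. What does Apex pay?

Apex pays $32.

Efficient allocation: Apex→Slot 4 ($145), Iris→Slot 2 ($94), Cove→Slot 1 ($70), Kestrel→Slot 3 ($139); total welfare W = $448.
Apex receives Slot 4 at value $145, so the others get W − 145 = $303.
Without Apex: best allocation of the remaining 3 bidders over all 4 slots is Iris→Slot 1 ($111), Cove→Slot 4 ($85), Kestrel→Slot 3 ($139), total $335.
VCG payment = (others' best without Apex) − (others' welfare with Apex) = 335 − 303 = $32.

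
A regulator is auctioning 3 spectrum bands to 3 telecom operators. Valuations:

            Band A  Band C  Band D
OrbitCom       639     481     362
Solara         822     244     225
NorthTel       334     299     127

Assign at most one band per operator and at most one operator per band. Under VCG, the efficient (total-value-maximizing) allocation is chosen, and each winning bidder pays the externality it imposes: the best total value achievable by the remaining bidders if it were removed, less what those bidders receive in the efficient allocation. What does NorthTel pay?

Efficient allocation: OrbitCom→Band D ($362M), Solara→Band A ($822M), NorthTel→Band C ($299M); total welfare W = $1483M.
NorthTel receives Band C at value $299M, so the others get W − 299 = $1184M.
Without NorthTel: best allocation of the remaining 2 bidders over all 3 bands is OrbitCom→Band C ($481M), Solara→Band A ($822M), total $1303M.
VCG payment = (others' best without NorthTel) − (others' welfare with NorthTel) = 1303 − 1184 = $119M.

NorthTel pays $119M.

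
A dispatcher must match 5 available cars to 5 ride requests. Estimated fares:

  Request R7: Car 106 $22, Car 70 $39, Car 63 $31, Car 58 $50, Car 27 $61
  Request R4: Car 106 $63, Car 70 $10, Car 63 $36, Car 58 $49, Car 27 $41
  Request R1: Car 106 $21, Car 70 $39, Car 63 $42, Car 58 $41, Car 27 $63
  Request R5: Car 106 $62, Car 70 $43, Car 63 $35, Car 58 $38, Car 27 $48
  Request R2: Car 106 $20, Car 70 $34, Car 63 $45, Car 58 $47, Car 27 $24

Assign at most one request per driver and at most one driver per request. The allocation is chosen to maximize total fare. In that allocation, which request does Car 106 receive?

Optimal: Car 106→Request R4 ($63), Car 70→Request R5 ($43), Car 63→Request R2 ($45), Car 58→Request R7 ($50), Car 27→Request R1 ($63) — total 63+43+45+50+63 = $264.

Car 106 receives Request R4.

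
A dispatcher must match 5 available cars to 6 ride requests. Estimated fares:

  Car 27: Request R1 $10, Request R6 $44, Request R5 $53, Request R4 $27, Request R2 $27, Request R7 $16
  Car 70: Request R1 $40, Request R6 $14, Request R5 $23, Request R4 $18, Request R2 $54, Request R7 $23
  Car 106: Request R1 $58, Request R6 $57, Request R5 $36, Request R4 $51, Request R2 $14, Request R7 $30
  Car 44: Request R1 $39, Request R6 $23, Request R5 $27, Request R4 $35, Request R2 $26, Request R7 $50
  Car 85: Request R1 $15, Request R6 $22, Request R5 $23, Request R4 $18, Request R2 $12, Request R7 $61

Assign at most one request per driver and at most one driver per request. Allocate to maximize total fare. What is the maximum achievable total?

Optimal: Car 27→Request R5 ($53), Car 70→Request R2 ($54), Car 106→Request R6 ($57), Car 44→Request R1 ($39), Car 85→Request R7 ($61) — total 53+54+57+39+61 = $264.
Row-greedy (each driver in turn takes its best remaining request) gives $237, worse by 27.
Next-best assignment: Car 27→Request R5, Car 70→Request R2, Car 106→Request R1, Car 44→Request R4, Car 85→Request R7 = $261.
Every other assignment is strictly worse.

Max total: $264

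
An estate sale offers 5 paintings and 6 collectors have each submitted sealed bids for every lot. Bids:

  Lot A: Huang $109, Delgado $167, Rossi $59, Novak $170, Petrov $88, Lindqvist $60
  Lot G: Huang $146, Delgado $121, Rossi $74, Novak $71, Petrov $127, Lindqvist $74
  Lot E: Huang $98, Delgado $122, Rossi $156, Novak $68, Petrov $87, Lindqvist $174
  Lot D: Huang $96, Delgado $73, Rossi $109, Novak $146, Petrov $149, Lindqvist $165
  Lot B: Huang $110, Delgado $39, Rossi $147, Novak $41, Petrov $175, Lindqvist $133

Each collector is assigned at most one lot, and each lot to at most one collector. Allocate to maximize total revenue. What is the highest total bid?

Maximum total: $812

This is a one-to-one assignment (maximum-weight bipartite matching).
Optimal: Novak→Lot A ($170), Huang→Lot G ($146), Rossi→Lot E ($156), Lindqvist→Lot D ($165), Petrov→Lot B ($175) — total 170+146+156+165+175 = $812.
Column-greedy (each lot in turn goes to its best remaining collector) gives $786, worse by 26.
Next-best assignment: Delgado→Lot A, Huang→Lot G, Rossi→Lot E, Lindqvist→Lot D, Petrov→Lot B = $809.
Checked against all permutations: $812 is optimal.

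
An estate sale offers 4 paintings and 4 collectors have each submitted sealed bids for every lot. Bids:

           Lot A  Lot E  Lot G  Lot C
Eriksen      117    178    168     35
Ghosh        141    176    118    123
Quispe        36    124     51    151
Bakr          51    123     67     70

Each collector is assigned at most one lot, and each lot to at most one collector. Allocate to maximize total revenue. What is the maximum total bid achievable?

Max total: $583

Optimal: Eriksen→Lot G ($168), Ghosh→Lot A ($141), Quispe→Lot C ($151), Bakr→Lot E ($123) — total 168+141+151+123 = $583.
Row-greedy (each collector in turn takes its best remaining lot) gives $537, worse by 46.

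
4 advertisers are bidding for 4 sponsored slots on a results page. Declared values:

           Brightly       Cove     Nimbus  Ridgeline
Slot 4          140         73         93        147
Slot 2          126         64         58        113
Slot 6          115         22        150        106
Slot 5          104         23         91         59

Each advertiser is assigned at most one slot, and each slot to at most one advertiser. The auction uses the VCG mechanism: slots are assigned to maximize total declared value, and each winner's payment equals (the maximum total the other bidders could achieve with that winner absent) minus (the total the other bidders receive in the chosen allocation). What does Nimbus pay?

Nimbus pays $11.

Efficient allocation: Brightly→Slot 5 ($104), Cove→Slot 2 ($64), Nimbus→Slot 6 ($150), Ridgeline→Slot 4 ($147); total welfare W = $465.
Nimbus receives Slot 6 at value $150, so the others get W − 150 = $315.
Without Nimbus: best allocation of the remaining 3 bidders over all 4 slots is Brightly→Slot 6 ($115), Cove→Slot 2 ($64), Ridgeline→Slot 4 ($147), total $326.
VCG payment = (others' best without Nimbus) − (others' welfare with Nimbus) = 326 − 315 = $11.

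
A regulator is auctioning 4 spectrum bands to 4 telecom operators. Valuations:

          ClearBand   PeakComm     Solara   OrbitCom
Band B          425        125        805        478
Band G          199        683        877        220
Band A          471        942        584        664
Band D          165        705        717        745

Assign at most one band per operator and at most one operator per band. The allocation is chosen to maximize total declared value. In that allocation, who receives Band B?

Optimal: ClearBand→Band B ($425M), PeakComm→Band A ($942M), Solara→Band G ($877M), OrbitCom→Band D ($745M) — total 425+942+877+745 = $2989M.
Column-greedy (each band in turn goes to its best remaining operator) gives $2317M, worse by 672.
Next-best assignment: ClearBand→Band A, PeakComm→Band G, Solara→Band B, OrbitCom→Band D = $2704M.
ClearBand's own top band is Band A ($471M), but forcing ClearBand→Band A and reassigning the rest optimally gives only $2704M — worse by 285.

ClearBand receives Band B.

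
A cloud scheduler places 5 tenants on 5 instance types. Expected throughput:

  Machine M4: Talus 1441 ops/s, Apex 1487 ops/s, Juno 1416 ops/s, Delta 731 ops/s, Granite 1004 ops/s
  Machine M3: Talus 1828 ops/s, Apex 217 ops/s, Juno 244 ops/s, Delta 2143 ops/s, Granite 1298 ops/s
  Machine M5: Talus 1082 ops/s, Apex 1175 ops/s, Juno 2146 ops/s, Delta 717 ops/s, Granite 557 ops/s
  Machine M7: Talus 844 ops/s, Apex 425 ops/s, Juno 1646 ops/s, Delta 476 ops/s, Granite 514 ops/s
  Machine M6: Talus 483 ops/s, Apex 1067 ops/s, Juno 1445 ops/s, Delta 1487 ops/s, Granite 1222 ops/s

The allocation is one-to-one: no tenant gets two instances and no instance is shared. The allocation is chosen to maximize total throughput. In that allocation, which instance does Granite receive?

Optimal: Talus→Machine M7 (844 ops/s), Apex→Machine M4 (1487 ops/s), Juno→Machine M5 (2146 ops/s), Delta→Machine M3 (2143 ops/s), Granite→Machine M6 (1222 ops/s) — total 844+1487+2146+2143+1222 = 7842 ops/s.
Swapping Delta↔Juno (Delta→Machine M5 717 ops/s, Juno→Machine M3 244 ops/s) loses 3328.
Every other assignment is strictly worse.
Granite's own top instance is Machine M3 (1298 ops/s), but forcing Granite→Machine M3 and reassigning the rest optimally gives only 7262 ops/s — worse by 580.

Granite receives Machine M6.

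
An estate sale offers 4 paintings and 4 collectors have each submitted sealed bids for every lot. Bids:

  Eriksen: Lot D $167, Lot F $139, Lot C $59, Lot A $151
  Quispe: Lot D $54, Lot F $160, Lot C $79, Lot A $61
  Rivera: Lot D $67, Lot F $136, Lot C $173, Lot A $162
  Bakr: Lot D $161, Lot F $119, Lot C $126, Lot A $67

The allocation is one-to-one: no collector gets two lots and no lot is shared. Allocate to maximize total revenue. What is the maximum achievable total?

Optimal: Eriksen→Lot A ($151), Quispe→Lot F ($160), Rivera→Lot C ($173), Bakr→Lot D ($161) — total 151+160+173+161 = $645.
Every other assignment is strictly worse.

Max total: $645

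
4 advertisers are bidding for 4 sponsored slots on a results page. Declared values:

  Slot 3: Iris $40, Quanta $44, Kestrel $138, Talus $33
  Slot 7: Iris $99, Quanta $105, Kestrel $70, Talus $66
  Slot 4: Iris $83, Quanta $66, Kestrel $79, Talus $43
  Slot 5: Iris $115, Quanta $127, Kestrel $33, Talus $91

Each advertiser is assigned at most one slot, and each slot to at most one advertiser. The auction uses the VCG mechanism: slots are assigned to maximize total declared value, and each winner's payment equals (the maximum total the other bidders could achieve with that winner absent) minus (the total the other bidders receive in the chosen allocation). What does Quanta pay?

Quanta pays $16.

Efficient allocation: Iris→Slot 4 ($83), Quanta→Slot 7 ($105), Kestrel→Slot 3 ($138), Talus→Slot 5 ($91); total welfare W = $417.
Quanta receives Slot 7 at value $105, so the others get W − 105 = $312.
Without Quanta: best allocation of the remaining 3 bidders over all 4 slots is Iris→Slot 7 ($99), Kestrel→Slot 3 ($138), Talus→Slot 5 ($91), total $328.
VCG payment = (others' best without Quanta) − (others' welfare with Quanta) = 328 − 312 = $16.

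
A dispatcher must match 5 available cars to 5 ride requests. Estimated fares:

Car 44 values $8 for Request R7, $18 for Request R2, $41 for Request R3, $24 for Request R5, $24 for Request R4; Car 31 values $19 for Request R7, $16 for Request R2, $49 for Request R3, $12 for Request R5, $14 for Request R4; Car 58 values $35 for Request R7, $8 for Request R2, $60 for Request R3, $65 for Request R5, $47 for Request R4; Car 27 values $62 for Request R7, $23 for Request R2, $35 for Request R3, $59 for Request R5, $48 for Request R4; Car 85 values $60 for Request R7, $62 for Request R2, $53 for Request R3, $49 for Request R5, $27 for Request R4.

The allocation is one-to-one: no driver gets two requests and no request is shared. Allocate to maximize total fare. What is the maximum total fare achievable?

Maximum total: $262

Treat this as an assignment problem: match each driver to one request.
Optimal: Car 44→Request R4 ($24), Car 31→Request R3 ($49), Car 58→Request R5 ($65), Car 27→Request R7 ($62), Car 85→Request R2 ($62) — total 24+49+65+62+62 = $262.
Row-greedy (each driver in turn takes its best remaining request) gives $235, worse by 27.
Next-best assignment: Car 44→Request R3, Car 31→Request R4, Car 58→Request R5, Car 27→Request R7, Car 85→Request R2 = $244.
Checked against all permutations: $262 is optimal.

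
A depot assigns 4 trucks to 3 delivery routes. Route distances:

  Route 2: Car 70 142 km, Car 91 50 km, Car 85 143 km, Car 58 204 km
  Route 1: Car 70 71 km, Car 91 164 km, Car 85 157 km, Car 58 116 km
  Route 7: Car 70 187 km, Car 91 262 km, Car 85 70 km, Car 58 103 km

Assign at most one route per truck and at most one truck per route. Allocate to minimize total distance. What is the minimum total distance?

Minimum total: 191 km

Optimal: Car 91→Route 2 (50 km), Car 70→Route 1 (71 km), Car 85→Route 7 (70 km) — total 50+71+70 = 191 km.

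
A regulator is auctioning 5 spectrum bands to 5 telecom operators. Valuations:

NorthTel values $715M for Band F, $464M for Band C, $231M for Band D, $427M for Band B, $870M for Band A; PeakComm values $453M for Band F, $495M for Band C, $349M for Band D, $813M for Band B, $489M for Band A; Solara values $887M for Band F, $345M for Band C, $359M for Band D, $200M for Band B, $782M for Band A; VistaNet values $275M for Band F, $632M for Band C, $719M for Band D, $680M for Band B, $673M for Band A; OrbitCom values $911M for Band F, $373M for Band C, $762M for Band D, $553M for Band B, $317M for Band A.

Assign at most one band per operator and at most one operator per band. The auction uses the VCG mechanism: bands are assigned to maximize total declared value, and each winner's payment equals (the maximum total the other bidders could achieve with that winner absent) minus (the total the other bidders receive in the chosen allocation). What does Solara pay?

Efficient allocation: NorthTel→Band A ($870M), PeakComm→Band B ($813M), Solara→Band F ($887M), VistaNet→Band C ($632M), OrbitCom→Band D ($762M); total welfare W = $3964M.
Solara receives Band F at value $887M, so the others get W − 887 = $3077M.
Without Solara: best allocation of the remaining 4 bidders over all 5 bands is NorthTel→Band A ($870M), PeakComm→Band B ($813M), VistaNet→Band D ($719M), OrbitCom→Band F ($911M), total $3313M.
VCG payment = (others' best without Solara) − (others' welfare with Solara) = 3313 − 3077 = $236M.

Solara pays $236M.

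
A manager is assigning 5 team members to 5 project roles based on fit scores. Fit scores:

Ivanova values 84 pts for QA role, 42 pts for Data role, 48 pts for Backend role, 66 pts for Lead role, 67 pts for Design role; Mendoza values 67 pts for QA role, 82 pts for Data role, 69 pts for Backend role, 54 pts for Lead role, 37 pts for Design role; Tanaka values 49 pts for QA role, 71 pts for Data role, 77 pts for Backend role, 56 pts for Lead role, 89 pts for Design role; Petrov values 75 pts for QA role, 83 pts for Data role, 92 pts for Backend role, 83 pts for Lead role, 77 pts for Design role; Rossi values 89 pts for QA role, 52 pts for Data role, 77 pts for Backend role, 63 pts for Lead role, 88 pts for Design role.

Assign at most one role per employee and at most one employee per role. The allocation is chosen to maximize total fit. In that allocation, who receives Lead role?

Optimal: Ivanova→Lead role (66 pts), Mendoza→Data role (82 pts), Tanaka→Design role (89 pts), Petrov→Backend role (92 pts), Rossi→QA role (89 pts) — total 66+82+89+92+89 = 418 pts.
Column-greedy (each role in turn goes to its best remaining employee) gives 352 pts, worse by 66.
Swapping Tanaka↔Ivanova (Tanaka→Lead role 56 pts, Ivanova→Design role 67 pts) loses 32.
Ivanova's own top role is QA role (84 pts), but forcing Ivanova→QA role and reassigning the rest optimally gives only 415 pts — worse by 3.

Ivanova receives Lead role.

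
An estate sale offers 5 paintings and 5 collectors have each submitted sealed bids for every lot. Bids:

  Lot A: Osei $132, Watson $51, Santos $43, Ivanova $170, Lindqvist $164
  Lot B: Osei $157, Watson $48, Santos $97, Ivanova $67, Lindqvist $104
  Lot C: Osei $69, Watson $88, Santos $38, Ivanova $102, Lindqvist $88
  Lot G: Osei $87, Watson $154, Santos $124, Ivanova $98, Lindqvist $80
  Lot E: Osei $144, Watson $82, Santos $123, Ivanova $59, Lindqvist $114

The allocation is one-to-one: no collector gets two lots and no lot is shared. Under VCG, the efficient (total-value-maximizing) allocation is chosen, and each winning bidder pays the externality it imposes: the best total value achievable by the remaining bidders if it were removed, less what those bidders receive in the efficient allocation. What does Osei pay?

Efficient allocation: Osei→Lot B ($157), Watson→Lot G ($154), Santos→Lot E ($123), Ivanova→Lot C ($102), Lindqvist→Lot A ($164); total welfare W = $700.
Osei receives Lot B at value $157, so the others get W − 157 = $543.
Without Osei: best allocation of the remaining 4 bidders over all 5 lots is Watson→Lot G ($154), Santos→Lot E ($123), Ivanova→Lot A ($170), Lindqvist→Lot B ($104), total $551.
VCG payment = (others' best without Osei) − (others' welfare with Osei) = 551 − 543 = $8.

Osei pays $8.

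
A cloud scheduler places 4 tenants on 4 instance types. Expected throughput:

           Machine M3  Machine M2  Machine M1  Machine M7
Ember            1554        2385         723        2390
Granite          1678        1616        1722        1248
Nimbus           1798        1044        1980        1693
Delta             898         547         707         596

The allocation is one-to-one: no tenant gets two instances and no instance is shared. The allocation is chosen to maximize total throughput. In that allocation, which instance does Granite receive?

Granite receives Machine M2.

Optimal: Ember→Machine M7 (2390 ops/s), Granite→Machine M2 (1616 ops/s), Nimbus→Machine M1 (1980 ops/s), Delta→Machine M3 (898 ops/s) — total 2390+1616+1980+898 = 6884 ops/s.
Row-greedy (each tenant in turn takes its best remaining instance) gives 6457 ops/s, worse by 427.
Next-best assignment: Ember→Machine M2, Granite→Machine M1, Nimbus→Machine M7, Delta→Machine M3 = 6698 ops/s.
Granite's own top instance is Machine M1 (1722 ops/s), but forcing Granite→Machine M1 and reassigning the rest optimally gives only 6698 ops/s — worse by 186.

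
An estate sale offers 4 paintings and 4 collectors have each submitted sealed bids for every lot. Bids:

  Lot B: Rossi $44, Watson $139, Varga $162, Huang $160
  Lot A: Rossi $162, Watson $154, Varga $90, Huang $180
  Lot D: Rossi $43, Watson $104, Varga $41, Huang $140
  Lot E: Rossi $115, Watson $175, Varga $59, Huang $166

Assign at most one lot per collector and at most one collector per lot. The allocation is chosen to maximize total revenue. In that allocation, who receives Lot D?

Optimal: Rossi→Lot A ($162), Watson→Lot E ($175), Varga→Lot B ($162), Huang→Lot D ($140) — total 162+175+162+140 = $639.
Max-entry greedy (repeatedly take the single best remaining cell) gives $560, worse by 79.
Next-best assignment: Rossi→Lot A, Watson→Lot D, Varga→Lot B, Huang→Lot E = $594.
Huang's own top lot is Lot A ($180), but forcing Huang→Lot A and reassigning the rest optimally gives only $561 — worse by 78.

Huang receives Lot D.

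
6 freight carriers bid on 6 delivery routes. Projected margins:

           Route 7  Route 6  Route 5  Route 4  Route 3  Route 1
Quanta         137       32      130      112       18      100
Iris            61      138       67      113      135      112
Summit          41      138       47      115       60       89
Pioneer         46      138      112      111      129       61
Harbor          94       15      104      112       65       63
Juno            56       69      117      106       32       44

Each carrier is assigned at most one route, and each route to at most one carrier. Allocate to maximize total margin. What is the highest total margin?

Max total: $745k

Optimal: Quanta→Route 7 ($137k), Iris→Route 1 ($112k), Summit→Route 6 ($138k), Pioneer→Route 3 ($129k), Harbor→Route 4 ($112k), Juno→Route 5 ($117k) — total 137+112+138+129+112+117 = $745k.
No other one-to-one assignment exceeds $745k.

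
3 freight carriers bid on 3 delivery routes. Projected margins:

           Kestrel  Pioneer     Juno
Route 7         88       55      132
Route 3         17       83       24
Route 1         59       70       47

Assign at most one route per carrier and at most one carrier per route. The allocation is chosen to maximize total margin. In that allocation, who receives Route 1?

Kestrel receives Route 1.

Optimal: Kestrel→Route 1 ($59k), Pioneer→Route 3 ($83k), Juno→Route 7 ($132k) — total 59+83+132 = $274k.
Row-greedy (each carrier in turn takes its best remaining route) gives $218k, worse by 56.
Kestrel's own top route is Route 7 ($88k), but forcing Kestrel→Route 7 and reassigning the rest optimally gives only $218k — worse by 56.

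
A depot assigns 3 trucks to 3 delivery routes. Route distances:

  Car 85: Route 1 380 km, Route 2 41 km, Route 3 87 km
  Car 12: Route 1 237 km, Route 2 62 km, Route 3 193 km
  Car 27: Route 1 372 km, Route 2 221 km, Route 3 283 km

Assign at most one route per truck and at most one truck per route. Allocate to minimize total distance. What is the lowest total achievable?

Min total: 521 km

Optimal: Car 85→Route 3 (87 km), Car 12→Route 2 (62 km), Car 27→Route 1 (372 km) — total 87+62+372 = 521 km.
Row-greedy (each truck in turn takes its cheapest remaining route) gives 606 km, worse by 85.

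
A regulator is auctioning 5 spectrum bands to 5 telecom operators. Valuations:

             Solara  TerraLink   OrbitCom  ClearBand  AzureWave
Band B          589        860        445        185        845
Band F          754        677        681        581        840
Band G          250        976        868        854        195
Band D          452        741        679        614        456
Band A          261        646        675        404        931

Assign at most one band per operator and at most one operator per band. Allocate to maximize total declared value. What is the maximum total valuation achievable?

This is a one-to-one assignment (maximum-weight bipartite matching).
Optimal: Solara→Band F ($754M), TerraLink→Band B ($860M), OrbitCom→Band D ($679M), ClearBand→Band G ($854M), AzureWave→Band A ($931M) — total 754+860+679+854+931 = $4078M.
Max-entry greedy (repeatedly take the single best remaining cell) gives $3525M, worse by 553.
Checked against all permutations: $4078M is optimal.

Max total: $4078M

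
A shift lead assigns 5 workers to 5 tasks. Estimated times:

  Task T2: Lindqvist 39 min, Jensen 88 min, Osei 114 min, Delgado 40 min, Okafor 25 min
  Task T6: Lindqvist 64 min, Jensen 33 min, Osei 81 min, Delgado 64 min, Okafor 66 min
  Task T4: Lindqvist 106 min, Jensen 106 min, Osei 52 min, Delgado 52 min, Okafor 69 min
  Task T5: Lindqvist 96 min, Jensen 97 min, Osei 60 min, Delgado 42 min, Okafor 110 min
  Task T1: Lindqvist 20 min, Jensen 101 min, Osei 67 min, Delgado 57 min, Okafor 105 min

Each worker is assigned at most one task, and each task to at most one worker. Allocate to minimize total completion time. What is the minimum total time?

Min total: 172 min

This is the linear assignment problem.
Optimal: Lindqvist→Task T1 (20 min), Jensen→Task T6 (33 min), Osei→Task T4 (52 min), Delgado→Task T5 (42 min), Okafor→Task T2 (25 min) — total 20+33+52+42+25 = 172 min.
Row-greedy (each worker in turn takes its cheapest remaining task) gives 255 min, worse by 83.
Next-best assignment: Lindqvist→Task T1, Jensen→Task T6, Osei→Task T5, Delgado→Task T4, Okafor→Task T2 = 190 min.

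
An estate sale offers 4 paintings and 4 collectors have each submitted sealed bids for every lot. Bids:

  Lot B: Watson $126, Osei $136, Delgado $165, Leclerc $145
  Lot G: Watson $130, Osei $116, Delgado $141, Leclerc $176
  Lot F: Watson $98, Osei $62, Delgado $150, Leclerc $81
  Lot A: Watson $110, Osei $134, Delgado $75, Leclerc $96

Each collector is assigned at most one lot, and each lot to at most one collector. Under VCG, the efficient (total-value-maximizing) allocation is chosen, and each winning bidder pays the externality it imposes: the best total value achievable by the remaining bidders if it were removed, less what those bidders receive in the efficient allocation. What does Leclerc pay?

Efficient allocation: Watson→Lot B ($126), Osei→Lot A ($134), Delgado→Lot F ($150), Leclerc→Lot G ($176); total welfare W = $586.
Leclerc receives Lot G at value $176, so the others get W − 176 = $410.
Without Leclerc: best allocation of the remaining 3 bidders over all 4 lots is Watson→Lot G ($130), Osei→Lot A ($134), Delgado→Lot B ($165), total $429.
VCG payment = (others' best without Leclerc) − (others' welfare with Leclerc) = 429 − 410 = $19.

Leclerc pays $19.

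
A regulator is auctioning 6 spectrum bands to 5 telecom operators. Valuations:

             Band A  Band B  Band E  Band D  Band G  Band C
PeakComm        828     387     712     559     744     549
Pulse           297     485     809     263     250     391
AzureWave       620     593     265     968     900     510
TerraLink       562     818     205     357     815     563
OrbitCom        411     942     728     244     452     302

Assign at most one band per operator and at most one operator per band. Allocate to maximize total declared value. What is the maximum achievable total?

Optimal: PeakComm→Band A ($828M), Pulse→Band E ($809M), AzureWave→Band D ($968M), TerraLink→Band G ($815M), OrbitCom→Band B ($942M) — total 828+809+968+815+942 = $4362M.
Row-greedy (each operator in turn takes its best remaining band) gives $3875M, worse by 487.
No other one-to-one assignment exceeds $4362M.

Maximum total: $4362M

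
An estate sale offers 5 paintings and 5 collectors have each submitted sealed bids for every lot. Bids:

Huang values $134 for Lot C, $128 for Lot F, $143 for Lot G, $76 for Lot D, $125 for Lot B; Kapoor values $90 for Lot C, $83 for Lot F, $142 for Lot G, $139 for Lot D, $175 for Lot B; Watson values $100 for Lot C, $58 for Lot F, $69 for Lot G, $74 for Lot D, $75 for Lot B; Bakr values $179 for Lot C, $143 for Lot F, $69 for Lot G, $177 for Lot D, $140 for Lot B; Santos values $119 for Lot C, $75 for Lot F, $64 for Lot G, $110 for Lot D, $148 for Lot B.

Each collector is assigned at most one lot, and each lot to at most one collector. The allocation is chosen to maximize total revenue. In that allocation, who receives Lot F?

Optimal: Huang→Lot F ($128), Kapoor→Lot G ($142), Watson→Lot C ($100), Bakr→Lot D ($177), Santos→Lot B ($148) — total 128+142+100+177+148 = $695.
Row-greedy (each collector in turn takes its best remaining lot) gives $670, worse by 25.
Next-best assignment: Huang→Lot G, Kapoor→Lot D, Watson→Lot C, Bakr→Lot F, Santos→Lot B = $673.
Every other assignment is strictly worse.
Huang's own top lot is Lot G ($143), but forcing Huang→Lot G and reassigning the rest optimally gives only $673 — worse by 22.

Huang receives Lot F.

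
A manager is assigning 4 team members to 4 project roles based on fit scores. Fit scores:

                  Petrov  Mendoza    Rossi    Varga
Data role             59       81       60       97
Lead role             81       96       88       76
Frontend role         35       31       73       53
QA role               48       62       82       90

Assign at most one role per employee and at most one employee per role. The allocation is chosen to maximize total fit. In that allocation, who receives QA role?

Optimal: Petrov→Lead role (81 pts), Mendoza→Data role (81 pts), Rossi→Frontend role (73 pts), Varga→QA role (90 pts) — total 81+81+73+90 = 325 pts.
Max-entry greedy (repeatedly take the single best remaining cell) gives 310 pts, worse by 15.
Next-best assignment: Petrov→Data role, Mendoza→Lead role, Rossi→Frontend role, Varga→QA role = 318 pts.
Swapping Mendoza↔Petrov (Mendoza→Lead role 96 pts, Petrov→Data role 59 pts) loses 7.
Varga's own top role is Data role (97 pts), but forcing Varga→Data role and reassigning the rest optimally gives only 314 pts — worse by 11.

Varga receives QA role.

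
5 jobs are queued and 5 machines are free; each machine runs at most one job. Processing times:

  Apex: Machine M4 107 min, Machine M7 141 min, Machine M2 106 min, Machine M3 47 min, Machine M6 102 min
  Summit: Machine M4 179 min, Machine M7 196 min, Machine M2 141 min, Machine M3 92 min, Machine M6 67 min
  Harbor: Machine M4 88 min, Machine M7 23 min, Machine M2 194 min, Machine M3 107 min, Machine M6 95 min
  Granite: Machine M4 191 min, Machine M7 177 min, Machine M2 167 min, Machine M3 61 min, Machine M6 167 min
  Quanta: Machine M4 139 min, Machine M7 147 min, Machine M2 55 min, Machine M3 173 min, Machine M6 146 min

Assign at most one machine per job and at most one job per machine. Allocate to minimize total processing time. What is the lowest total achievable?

Min total: 313 min

Optimal: Apex→Machine M4 (107 min), Summit→Machine M6 (67 min), Harbor→Machine M7 (23 min), Granite→Machine M3 (61 min), Quanta→Machine M2 (55 min) — total 107+67+23+61+55 = 313 min.
Min-entry greedy (repeatedly take the single cheapest remaining cell) gives 383 min, worse by 70.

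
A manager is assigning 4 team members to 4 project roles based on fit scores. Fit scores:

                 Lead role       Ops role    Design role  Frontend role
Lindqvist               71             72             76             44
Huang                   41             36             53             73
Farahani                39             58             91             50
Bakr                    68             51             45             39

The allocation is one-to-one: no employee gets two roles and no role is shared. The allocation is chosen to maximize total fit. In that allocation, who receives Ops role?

This is the linear assignment problem.
Optimal: Lindqvist→Ops role (72 pts), Huang→Frontend role (73 pts), Farahani→Design role (91 pts), Bakr→Lead role (68 pts) — total 72+73+91+68 = 304 pts.
Row-greedy (each employee in turn takes its best remaining role) gives 275 pts, worse by 29.
Checked against all permutations: 304 pts is optimal.
Lindqvist's own top role is Design role (76 pts), but forcing Lindqvist→Design role and reassigning the rest optimally gives only 275 pts — worse by 29.

Lindqvist receives Ops role.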